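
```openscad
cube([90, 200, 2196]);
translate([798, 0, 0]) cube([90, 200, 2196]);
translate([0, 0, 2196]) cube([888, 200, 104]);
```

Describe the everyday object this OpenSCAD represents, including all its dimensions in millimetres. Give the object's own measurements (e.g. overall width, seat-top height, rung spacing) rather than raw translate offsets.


A door frame. The clear opening is 708 mm wide and 2196 mm high. Two 90 mm wide jambs, 200 mm deep, stand either side of the opening from the floor to the top of the opening. A 104 mm thick head sits across the top of both jambs, spanning the full outside width of the frame.


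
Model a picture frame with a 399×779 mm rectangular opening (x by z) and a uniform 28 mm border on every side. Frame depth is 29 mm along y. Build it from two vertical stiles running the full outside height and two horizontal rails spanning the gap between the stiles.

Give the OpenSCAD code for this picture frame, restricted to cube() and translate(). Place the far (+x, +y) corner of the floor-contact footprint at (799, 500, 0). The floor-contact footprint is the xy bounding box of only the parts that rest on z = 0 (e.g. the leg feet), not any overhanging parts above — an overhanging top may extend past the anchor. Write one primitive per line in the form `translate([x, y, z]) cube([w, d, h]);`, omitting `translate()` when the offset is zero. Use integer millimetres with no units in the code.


translate([344, 471, 0]) cube([28, 29, 835]);
translate([771, 471, 0]) cube([28, 29, 835]);
translate([372, 471, 0]) cube([399, 29, 28]);
translate([372, 471, 807]) cube([399, 29, 28]);


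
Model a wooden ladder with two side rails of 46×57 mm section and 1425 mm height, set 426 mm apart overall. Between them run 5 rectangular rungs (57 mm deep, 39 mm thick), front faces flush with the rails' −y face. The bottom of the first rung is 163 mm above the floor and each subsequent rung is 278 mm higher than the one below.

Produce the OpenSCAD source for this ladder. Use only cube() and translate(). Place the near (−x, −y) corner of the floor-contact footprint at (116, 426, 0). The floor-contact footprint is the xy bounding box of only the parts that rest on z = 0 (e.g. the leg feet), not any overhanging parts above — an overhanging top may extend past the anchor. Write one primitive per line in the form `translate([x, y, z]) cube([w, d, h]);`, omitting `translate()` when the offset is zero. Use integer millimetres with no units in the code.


translate([116, 426, 0]) cube([46, 57, 1425]);
translate([496, 426, 0]) cube([46, 57, 1425]);
translate([162, 426, 163]) cube([334, 57, 39]);
translate([162, 426, 441]) cube([334, 57, 39]);
translate([162, 426, 719]) cube([334, 57, 39]);
translate([162, 426, 997]) cube([334, 57, 39]);
translate([162, 426, 1275]) cube([334, 57, 39]);


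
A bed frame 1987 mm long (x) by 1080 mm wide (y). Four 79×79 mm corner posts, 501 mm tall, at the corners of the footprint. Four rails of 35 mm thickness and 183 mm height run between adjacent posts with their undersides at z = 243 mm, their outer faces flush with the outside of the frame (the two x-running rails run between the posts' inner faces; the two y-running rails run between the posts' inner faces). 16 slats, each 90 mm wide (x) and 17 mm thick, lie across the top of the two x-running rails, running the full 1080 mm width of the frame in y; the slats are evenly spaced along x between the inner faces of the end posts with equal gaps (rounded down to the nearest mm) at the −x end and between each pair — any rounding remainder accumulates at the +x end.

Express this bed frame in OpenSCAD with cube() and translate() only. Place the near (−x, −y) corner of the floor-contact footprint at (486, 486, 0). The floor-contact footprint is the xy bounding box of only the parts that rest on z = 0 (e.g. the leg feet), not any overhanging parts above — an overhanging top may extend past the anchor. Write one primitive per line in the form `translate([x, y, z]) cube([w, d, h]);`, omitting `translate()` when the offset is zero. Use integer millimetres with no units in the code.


translate([486, 486, 0]) cube([79, 79, 501]);
translate([486, 1487, 0]) cube([79, 79, 501]);
translate([2394, 486, 0]) cube([79, 79, 501]);
translate([2394, 1487, 0]) cube([79, 79, 501]);
translate([565, 486, 243]) cube([1829, 35, 183]);
translate([565, 1531, 243]) cube([1829, 35, 183]);
translate([486, 565, 243]) cube([35, 922, 183]);
translate([2438, 565, 243]) cube([35, 922, 183]);
translate([587, 486, 426]) cube([90, 1080, 17]);
translate([699, 486, 426]) cube([90, 1080, 17]);
translate([811, 486, 426]) cube([90, 1080, 17]);
translate([923, 486, 426]) cube([90, 1080, 17]);
translate([1035, 486, 426]) cube([90, 1080, 17]);
translate([1147, 486, 426]) cube([90, 1080, 17]);
translate([1259, 486, 426]) cube([90, 1080, 17]);
translate([1371, 486, 426]) cube([90, 1080, 17]);
translate([1483, 486, 426]) cube([90, 1080, 17]);
translate([1595, 486, 426]) cube([90, 1080, 17]);
translate([1707, 486, 426]) cube([90, 1080, 17]);
translate([1819, 486, 426]) cube([90, 1080, 17]);
translate([1931, 486, 426]) cube([90, 1080, 17]);
translate([2043, 486, 426]) cube([90, 1080, 17]);
translate([2155, 486, 426]) cube([90, 1080, 17]);
translate([2267, 486, 426]) cube([90, 1080, 17]);


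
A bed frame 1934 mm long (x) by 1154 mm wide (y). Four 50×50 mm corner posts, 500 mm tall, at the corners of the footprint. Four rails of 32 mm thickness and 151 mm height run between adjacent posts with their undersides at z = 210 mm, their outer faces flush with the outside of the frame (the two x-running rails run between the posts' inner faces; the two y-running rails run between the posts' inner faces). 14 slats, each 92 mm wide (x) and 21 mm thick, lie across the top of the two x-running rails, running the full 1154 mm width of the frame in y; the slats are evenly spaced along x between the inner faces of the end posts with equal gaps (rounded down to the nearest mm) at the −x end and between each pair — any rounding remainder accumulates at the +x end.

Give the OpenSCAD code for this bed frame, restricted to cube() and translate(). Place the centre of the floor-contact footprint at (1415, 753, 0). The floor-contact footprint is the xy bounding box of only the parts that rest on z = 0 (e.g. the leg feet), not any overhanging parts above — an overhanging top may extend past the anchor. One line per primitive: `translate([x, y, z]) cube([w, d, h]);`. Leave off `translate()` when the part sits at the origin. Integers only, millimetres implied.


// slat z = rail_z + rail_h = 210 + 151 = 361
// slat gap = ⌊(1834 − 14·92) / 15⌋ = 36
translate([448, 176, 0]) cube([50, 50, 500]);
translate([448, 1280, 0]) cube([50, 50, 500]);
translate([2332, 176, 0]) cube([50, 50, 500]);
translate([2332, 1280, 0]) cube([50, 50, 500]);
translate([498, 176, 210]) cube([1834, 32, 151]);
translate([498, 1298, 210]) cube([1834, 32, 151]);
translate([448, 226, 210]) cube([32, 1054, 151]);
translate([2350, 226, 210]) cube([32, 1054, 151]);
translate([534, 176, 361]) cube([92, 1154, 21]);
translate([662, 176, 361]) cube([92, 1154, 21]);
translate([790, 176, 361]) cube([92, 1154, 21]);
translate([918, 176, 361]) cube([92, 1154, 21]);
translate([1046, 176, 361]) cube([92, 1154, 21]);
translate([1174, 176, 361]) cube([92, 1154, 21]);
translate([1302, 176, 361]) cube([92, 1154, 21]);
translate([1430, 176, 361]) cube([92, 1154, 21]);
translate([1558, 176, 361]) cube([92, 1154, 21]);
translate([1686, 176, 361]) cube([92, 1154, 21]);
translate([1814, 176, 361]) cube([92, 1154, 21]);
translate([1942, 176, 361]) cube([92, 1154, 21]);
translate([2070, 176, 361]) cube([92, 1154, 21]);
translate([2198, 176, 361]) cube([92, 1154, 21]);


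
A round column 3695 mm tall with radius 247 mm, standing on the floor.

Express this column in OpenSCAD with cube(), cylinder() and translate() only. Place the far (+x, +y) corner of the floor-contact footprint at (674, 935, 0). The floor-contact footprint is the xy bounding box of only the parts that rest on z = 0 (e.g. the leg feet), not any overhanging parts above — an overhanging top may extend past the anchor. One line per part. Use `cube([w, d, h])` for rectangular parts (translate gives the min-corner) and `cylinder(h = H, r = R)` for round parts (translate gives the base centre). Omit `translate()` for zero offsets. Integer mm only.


translate([427, 688, 0]) cylinder(h = 3695, r = 247);


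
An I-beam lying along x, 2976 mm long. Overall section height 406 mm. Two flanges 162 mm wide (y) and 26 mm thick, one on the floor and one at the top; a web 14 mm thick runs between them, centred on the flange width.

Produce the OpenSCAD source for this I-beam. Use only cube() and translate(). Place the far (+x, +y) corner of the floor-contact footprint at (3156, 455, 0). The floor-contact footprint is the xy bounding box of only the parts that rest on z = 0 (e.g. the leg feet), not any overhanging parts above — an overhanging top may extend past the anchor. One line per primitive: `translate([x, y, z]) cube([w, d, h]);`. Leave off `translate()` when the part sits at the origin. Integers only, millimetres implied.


translate([180, 293, 0]) cube([2976, 162, 26]);
translate([180, 367, 26]) cube([2976, 14, 354]);
translate([180, 293, 380]) cube([2976, 162, 26]);


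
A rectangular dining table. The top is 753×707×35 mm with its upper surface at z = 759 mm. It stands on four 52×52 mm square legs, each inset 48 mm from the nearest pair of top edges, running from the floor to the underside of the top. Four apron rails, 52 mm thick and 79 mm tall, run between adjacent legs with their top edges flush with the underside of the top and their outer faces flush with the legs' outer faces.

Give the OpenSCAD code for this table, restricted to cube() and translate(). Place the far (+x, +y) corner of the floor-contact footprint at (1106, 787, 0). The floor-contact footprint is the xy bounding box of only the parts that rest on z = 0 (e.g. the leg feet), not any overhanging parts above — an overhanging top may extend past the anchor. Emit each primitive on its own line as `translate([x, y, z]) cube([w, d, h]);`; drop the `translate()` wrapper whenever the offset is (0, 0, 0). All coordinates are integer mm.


translate([401, 128, 724]) cube([753, 707, 35]);
translate([449, 176, 0]) cube([52, 52, 724]);
translate([1054, 176, 0]) cube([52, 52, 724]);
translate([449, 735, 0]) cube([52, 52, 724]);
translate([1054, 735, 0]) cube([52, 52, 724]);
translate([501, 176, 645]) cube([553, 52, 79]);
translate([501, 735, 645]) cube([553, 52, 79]);
translate([449, 228, 645]) cube([52, 507, 79]);
translate([1054, 228, 645]) cube([52, 507, 79]);


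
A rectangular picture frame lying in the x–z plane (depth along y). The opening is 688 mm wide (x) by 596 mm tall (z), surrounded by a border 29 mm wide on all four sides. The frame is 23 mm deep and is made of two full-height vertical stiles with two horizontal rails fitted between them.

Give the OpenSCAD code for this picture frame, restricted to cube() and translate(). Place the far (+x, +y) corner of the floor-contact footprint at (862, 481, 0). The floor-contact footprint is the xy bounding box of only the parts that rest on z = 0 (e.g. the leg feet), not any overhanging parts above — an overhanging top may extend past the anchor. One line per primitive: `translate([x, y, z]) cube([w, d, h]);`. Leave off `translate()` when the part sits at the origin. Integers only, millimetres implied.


translate([116, 458, 0]) cube([29, 23, 654]);
translate([833, 458, 0]) cube([29, 23, 654]);
translate([145, 458, 0]) cube([688, 23, 29]);
translate([145, 458, 625]) cube([688, 23, 29]);


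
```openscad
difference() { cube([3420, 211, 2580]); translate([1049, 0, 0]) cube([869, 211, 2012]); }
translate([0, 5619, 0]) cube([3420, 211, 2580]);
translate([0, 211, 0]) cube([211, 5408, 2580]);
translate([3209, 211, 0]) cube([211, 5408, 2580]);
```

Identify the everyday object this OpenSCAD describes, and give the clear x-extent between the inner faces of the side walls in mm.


A single room. The interior width is 2998 mm.

Four walls enclosing a rectangle with a door in the front wall — a room. Outside width 3420 minus two 211 mm walls gives 2998 mm.


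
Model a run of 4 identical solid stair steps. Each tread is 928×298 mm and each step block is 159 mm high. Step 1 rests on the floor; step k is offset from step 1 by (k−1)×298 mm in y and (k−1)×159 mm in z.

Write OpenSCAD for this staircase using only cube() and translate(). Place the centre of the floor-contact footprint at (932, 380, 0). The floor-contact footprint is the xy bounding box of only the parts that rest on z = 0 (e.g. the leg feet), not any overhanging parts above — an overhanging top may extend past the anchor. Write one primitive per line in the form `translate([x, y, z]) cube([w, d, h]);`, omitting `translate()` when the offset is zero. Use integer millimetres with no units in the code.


translate([468, 231, 0]) cube([928, 298, 159]);
translate([468, 529, 159]) cube([928, 298, 159]);
translate([468, 827, 318]) cube([928, 298, 159]);
translate([468, 1125, 477]) cube([928, 298, 159]);


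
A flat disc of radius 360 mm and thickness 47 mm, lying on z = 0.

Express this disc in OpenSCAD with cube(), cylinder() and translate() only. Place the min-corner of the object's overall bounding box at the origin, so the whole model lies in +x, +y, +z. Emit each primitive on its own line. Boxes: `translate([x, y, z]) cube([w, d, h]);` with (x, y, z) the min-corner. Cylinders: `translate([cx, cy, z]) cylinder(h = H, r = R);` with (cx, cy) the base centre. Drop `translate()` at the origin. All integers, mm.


translate([360, 360, 0]) cylinder(h = 47, r = 360);


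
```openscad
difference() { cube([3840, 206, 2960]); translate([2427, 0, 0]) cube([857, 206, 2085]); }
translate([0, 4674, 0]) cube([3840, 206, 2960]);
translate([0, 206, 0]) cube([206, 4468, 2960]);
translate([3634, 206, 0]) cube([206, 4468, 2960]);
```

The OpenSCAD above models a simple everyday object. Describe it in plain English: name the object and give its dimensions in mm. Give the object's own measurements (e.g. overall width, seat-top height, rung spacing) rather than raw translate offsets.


A single room: four walls, each 2960 mm tall and 206 mm thick, enclosing an outside footprint 3840×4880 mm (x × y), no floor or roof. The front and back walls (−y and +y sides) run the full x-width; the side walls fit between their inner faces. A door opening 857 mm wide and 2085 mm tall is cut through the front wall from the floor up, its −x edge 2427 mm from the wall's −x end.


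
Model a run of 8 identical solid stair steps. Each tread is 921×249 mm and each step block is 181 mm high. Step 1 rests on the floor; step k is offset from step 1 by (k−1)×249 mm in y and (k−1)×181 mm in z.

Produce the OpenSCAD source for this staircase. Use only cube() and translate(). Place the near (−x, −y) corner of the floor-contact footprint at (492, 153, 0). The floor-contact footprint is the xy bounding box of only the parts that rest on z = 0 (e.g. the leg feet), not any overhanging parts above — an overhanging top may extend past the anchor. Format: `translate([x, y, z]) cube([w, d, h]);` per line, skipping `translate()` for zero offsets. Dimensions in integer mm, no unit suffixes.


translate([492, 153, 0]) cube([921, 249, 181]);
translate([492, 402, 181]) cube([921, 249, 181]);
translate([492, 651, 362]) cube([921, 249, 181]);
translate([492, 900, 543]) cube([921, 249, 181]);
translate([492, 1149, 724]) cube([921, 249, 181]);
translate([492, 1398, 905]) cube([921, 249, 181]);
translate([492, 1647, 1086]) cube([921, 249, 181]);
translate([492, 1896, 1267]) cube([921, 249, 181]);


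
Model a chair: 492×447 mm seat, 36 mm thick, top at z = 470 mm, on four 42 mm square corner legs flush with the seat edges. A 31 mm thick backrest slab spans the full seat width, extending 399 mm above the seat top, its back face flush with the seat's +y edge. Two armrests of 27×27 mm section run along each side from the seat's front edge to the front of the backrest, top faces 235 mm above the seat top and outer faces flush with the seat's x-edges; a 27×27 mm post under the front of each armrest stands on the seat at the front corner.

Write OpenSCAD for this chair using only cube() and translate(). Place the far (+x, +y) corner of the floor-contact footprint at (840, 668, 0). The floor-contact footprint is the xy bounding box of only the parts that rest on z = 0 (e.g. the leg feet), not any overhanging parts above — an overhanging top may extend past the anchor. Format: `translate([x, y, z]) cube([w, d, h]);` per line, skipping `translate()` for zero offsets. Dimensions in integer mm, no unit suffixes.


translate([348, 221, 434]) cube([492, 447, 36]);
translate([348, 221, 0]) cube([42, 42, 434]);
translate([798, 221, 0]) cube([42, 42, 434]);
translate([348, 626, 0]) cube([42, 42, 434]);
translate([798, 626, 0]) cube([42, 42, 434]);
translate([348, 637, 470]) cube([492, 31, 399]);
translate([348, 221, 678]) cube([27, 416, 27]);
translate([813, 221, 678]) cube([27, 416, 27]);
translate([348, 221, 470]) cube([27, 27, 208]);
translate([813, 221, 470]) cube([27, 27, 208]);


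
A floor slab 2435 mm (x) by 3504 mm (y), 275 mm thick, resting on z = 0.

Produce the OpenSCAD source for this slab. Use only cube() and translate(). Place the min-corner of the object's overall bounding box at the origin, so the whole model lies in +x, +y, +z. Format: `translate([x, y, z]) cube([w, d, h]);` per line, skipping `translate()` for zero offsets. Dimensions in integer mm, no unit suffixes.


cube([2435, 3504, 275]);


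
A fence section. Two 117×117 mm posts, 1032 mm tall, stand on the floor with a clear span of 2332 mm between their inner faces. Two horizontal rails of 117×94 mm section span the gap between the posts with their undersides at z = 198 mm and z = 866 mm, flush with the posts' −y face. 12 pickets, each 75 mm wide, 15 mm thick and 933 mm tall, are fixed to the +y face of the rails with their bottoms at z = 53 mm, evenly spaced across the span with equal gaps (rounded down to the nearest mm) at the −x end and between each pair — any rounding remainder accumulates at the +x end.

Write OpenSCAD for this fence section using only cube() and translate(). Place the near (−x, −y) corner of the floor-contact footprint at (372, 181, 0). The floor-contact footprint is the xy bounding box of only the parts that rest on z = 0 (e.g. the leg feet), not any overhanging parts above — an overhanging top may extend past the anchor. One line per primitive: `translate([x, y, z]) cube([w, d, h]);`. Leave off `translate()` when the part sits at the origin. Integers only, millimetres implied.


translate([372, 181, 0]) cube([117, 117, 1032]);
translate([2821, 181, 0]) cube([117, 117, 1032]);
translate([489, 181, 198]) cube([2332, 117, 94]);
translate([489, 181, 866]) cube([2332, 117, 94]);
translate([599, 298, 53]) cube([75, 15, 933]);
translate([784, 298, 53]) cube([75, 15, 933]);
translate([969, 298, 53]) cube([75, 15, 933]);
translate([1154, 298, 53]) cube([75, 15, 933]);
translate([1339, 298, 53]) cube([75, 15, 933]);
translate([1524, 298, 53]) cube([75, 15, 933]);
translate([1709, 298, 53]) cube([75, 15, 933]);
translate([1894, 298, 53]) cube([75, 15, 933]);
translate([2079, 298, 53]) cube([75, 15, 933]);
translate([2264, 298, 53]) cube([75, 15, 933]);
translate([2449, 298, 53]) cube([75, 15, 933]);
translate([2634, 298, 53]) cube([75, 15, 933]);


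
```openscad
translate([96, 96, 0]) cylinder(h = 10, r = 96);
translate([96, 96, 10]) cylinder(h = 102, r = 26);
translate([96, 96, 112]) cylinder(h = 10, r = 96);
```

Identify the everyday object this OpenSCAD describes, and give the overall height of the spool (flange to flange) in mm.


A spool. The overall height is 122 mm.

Three coaxial cylinders, large–small–large — a spool. Two 10 mm flanges and a 102 mm core give 10 + 102 + 10 = 122 mm.


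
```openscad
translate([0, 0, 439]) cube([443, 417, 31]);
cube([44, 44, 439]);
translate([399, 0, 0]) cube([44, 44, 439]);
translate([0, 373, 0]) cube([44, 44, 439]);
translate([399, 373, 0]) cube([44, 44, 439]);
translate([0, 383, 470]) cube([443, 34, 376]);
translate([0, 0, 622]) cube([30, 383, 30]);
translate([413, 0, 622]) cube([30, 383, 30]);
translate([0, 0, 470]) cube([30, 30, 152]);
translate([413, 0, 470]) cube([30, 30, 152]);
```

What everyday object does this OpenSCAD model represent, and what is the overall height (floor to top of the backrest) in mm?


A chair. The overall height is 846 mm.

A slab on four corner posts with a tall panel at the back — a chair. The seat slab sits at z = 439 with thickness 31, and the 376 mm backrest starts at the seat top, so the overall height is 439 + 31 + 376 = 846 mm.


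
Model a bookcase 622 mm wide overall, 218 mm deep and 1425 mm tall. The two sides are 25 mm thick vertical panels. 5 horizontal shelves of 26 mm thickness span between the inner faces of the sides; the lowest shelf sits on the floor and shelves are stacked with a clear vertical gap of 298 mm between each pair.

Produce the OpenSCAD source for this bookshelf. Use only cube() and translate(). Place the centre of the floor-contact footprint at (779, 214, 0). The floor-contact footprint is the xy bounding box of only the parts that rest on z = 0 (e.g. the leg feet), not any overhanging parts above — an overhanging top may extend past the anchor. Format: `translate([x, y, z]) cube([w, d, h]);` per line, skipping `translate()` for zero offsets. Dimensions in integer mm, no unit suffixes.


translate([468, 105, 0]) cube([25, 218, 1425]);
translate([1065, 105, 0]) cube([25, 218, 1425]);
translate([493, 105, 0]) cube([572, 218, 26]);
translate([493, 105, 324]) cube([572, 218, 26]);
translate([493, 105, 648]) cube([572, 218, 26]);
translate([493, 105, 972]) cube([572, 218, 26]);
translate([493, 105, 1296]) cube([572, 218, 26]);


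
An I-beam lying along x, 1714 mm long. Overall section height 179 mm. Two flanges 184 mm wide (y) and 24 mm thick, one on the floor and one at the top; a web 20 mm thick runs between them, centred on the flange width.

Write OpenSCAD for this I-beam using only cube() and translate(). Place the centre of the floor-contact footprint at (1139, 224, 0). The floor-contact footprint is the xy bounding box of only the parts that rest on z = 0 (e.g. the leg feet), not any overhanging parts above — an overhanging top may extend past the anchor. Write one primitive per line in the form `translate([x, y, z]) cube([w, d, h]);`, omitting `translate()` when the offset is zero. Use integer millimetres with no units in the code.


translate([282, 132, 0]) cube([1714, 184, 24]);
translate([282, 214, 24]) cube([1714, 20, 131]);
translate([282, 132, 155]) cube([1714, 184, 24]);


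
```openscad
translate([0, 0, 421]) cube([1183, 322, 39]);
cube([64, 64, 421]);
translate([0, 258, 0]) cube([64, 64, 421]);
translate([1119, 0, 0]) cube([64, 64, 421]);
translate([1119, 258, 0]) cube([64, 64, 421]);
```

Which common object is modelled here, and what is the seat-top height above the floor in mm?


A bench. The seat-top height is 460 mm.

A long slab on four corner posts — a bench. The slab sits at z = 421 with thickness 39, so the top is 421 + 39 = 460 mm.


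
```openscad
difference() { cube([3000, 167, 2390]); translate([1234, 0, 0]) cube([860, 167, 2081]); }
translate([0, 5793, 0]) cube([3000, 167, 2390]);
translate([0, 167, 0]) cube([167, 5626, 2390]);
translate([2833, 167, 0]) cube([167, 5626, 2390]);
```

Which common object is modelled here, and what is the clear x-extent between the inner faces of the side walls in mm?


A single room. The interior width is 2666 mm.

Four walls enclosing a rectangle with a door in the front wall — a room. Outside width 3000 minus two 167 mm walls gives 2666 mm.


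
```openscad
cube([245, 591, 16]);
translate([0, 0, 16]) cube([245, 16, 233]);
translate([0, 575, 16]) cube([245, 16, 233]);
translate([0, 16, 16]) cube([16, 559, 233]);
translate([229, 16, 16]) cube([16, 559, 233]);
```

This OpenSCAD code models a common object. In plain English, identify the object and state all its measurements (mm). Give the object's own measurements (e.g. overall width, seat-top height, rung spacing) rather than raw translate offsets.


An open-topped rectangular box: outside dimensions 245×591×249 mm, with a uniform wall and base thickness of 16 mm. The base is a full 245×591 slab on the floor; four walls sit on top of the base. The front and back walls (the −y and +y sides) span the full width; the two side walls fit between them.


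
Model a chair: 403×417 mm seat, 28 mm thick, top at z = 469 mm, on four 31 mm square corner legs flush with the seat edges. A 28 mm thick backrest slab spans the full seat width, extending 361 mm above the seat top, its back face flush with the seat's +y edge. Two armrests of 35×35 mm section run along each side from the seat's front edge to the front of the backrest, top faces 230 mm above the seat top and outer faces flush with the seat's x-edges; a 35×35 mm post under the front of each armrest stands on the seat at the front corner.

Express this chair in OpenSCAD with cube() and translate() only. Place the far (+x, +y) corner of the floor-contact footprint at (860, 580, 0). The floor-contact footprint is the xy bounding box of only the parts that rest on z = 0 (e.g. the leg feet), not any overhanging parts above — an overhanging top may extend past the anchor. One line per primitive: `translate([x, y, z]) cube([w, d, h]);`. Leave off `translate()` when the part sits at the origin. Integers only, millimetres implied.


translate([457, 163, 441]) cube([403, 417, 28]);
translate([457, 163, 0]) cube([31, 31, 441]);
translate([829, 163, 0]) cube([31, 31, 441]);
translate([457, 549, 0]) cube([31, 31, 441]);
translate([829, 549, 0]) cube([31, 31, 441]);
translate([457, 552, 469]) cube([403, 28, 361]);
translate([457, 163, 664]) cube([35, 389, 35]);
translate([825, 163, 664]) cube([35, 389, 35]);
translate([457, 163, 469]) cube([35, 35, 195]);
translate([825, 163, 469]) cube([35, 35, 195]);


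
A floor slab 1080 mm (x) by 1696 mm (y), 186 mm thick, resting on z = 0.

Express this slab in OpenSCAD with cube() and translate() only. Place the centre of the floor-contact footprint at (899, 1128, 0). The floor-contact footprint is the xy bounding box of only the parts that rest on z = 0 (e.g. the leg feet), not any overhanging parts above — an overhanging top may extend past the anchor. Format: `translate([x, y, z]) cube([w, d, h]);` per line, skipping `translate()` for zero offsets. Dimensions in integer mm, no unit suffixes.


translate([359, 280, 0]) cube([1080, 1696, 186]);


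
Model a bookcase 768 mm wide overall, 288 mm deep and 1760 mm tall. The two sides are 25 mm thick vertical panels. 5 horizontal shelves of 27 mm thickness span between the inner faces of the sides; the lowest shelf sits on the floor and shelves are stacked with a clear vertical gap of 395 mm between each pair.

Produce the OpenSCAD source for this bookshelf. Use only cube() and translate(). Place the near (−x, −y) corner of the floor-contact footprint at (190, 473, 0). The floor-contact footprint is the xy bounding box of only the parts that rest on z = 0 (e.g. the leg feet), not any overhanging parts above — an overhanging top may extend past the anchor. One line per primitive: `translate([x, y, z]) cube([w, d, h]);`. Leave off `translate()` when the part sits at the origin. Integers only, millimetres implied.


translate([190, 473, 0]) cube([25, 288, 1760]);
translate([933, 473, 0]) cube([25, 288, 1760]);
translate([215, 473, 0]) cube([718, 288, 27]);
translate([215, 473, 422]) cube([718, 288, 27]);
translate([215, 473, 844]) cube([718, 288, 27]);
translate([215, 473, 1266]) cube([718, 288, 27]);
translate([215, 473, 1688]) cube([718, 288, 27]);


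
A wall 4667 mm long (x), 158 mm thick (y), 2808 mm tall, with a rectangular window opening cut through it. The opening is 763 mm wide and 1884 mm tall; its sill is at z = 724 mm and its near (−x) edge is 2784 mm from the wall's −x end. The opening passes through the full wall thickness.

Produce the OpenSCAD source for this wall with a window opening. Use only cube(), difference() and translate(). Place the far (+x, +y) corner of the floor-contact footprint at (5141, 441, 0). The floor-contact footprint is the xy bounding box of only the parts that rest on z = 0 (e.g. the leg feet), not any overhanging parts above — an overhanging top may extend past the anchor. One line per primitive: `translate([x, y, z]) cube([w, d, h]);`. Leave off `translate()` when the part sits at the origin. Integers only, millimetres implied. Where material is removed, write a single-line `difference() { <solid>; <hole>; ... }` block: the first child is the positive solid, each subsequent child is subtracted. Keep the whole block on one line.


difference() { translate([474, 283, 0]) cube([4667, 158, 2808]); translate([3258, 283, 724]) cube([763, 158, 1884]); }


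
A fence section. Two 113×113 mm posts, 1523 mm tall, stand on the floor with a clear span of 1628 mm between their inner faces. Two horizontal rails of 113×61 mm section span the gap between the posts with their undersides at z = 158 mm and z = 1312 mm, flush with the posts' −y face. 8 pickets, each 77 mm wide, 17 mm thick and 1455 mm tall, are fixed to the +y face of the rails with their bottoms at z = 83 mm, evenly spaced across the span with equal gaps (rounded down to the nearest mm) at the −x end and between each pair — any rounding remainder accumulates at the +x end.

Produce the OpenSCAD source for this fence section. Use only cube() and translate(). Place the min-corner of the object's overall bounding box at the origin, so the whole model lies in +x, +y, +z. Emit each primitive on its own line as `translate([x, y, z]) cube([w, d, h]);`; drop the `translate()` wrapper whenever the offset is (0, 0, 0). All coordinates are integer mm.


cube([113, 113, 1523]);
translate([1741, 0, 0]) cube([113, 113, 1523]);
translate([113, 0, 158]) cube([1628, 113, 61]);
translate([113, 0, 1312]) cube([1628, 113, 61]);
translate([225, 113, 83]) cube([77, 17, 1455]);
translate([414, 113, 83]) cube([77, 17, 1455]);
translate([603, 113, 83]) cube([77, 17, 1455]);
translate([792, 113, 83]) cube([77, 17, 1455]);
translate([981, 113, 83]) cube([77, 17, 1455]);
translate([1170, 113, 83]) cube([77, 17, 1455]);
translate([1359, 113, 83]) cube([77, 17, 1455]);
translate([1548, 113, 83]) cube([77, 17, 1455]);


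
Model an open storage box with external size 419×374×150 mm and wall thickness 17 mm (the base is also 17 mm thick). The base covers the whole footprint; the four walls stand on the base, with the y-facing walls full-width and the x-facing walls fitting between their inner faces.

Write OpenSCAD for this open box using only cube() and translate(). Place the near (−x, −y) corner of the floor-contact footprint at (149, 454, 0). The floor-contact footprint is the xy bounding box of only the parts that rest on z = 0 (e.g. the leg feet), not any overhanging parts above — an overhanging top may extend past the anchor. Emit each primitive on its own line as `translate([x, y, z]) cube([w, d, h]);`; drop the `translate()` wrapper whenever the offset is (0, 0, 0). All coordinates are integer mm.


translate([149, 454, 0]) cube([419, 374, 17]);
translate([149, 454, 17]) cube([419, 17, 133]);
translate([149, 811, 17]) cube([419, 17, 133]);
translate([149, 471, 17]) cube([17, 340, 133]);
translate([551, 471, 17]) cube([17, 340, 133]);


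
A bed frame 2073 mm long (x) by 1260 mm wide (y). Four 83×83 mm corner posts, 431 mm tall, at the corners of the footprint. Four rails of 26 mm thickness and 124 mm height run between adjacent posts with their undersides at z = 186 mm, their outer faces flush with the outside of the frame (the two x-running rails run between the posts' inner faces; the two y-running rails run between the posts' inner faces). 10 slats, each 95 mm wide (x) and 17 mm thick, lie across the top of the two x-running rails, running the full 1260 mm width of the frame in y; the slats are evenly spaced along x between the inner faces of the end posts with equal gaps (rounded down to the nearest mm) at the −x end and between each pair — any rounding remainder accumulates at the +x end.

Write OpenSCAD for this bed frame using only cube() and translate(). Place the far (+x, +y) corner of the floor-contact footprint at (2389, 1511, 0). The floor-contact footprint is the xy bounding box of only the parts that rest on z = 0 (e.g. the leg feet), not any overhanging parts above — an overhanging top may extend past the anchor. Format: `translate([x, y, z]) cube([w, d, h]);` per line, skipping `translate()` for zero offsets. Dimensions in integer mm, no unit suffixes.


// slat z = rail_z + rail_h = 186 + 124 = 310
// slat gap = ⌊(1907 − 10·95) / 11⌋ = 87
translate([316, 251, 0]) cube([83, 83, 431]);
translate([316, 1428, 0]) cube([83, 83, 431]);
translate([2306, 251, 0]) cube([83, 83, 431]);
translate([2306, 1428, 0]) cube([83, 83, 431]);
translate([399, 251, 186]) cube([1907, 26, 124]);
translate([399, 1485, 186]) cube([1907, 26, 124]);
translate([316, 334, 186]) cube([26, 1094, 124]);
translate([2363, 334, 186]) cube([26, 1094, 124]);
translate([486, 251, 310]) cube([95, 1260, 17]);
translate([668, 251, 310]) cube([95, 1260, 17]);
translate([850, 251, 310]) cube([95, 1260, 17]);
translate([1032, 251, 310]) cube([95, 1260, 17]);
translate([1214, 251, 310]) cube([95, 1260, 17]);
translate([1396, 251, 310]) cube([95, 1260, 17]);
translate([1578, 251, 310]) cube([95, 1260, 17]);
translate([1760, 251, 310]) cube([95, 1260, 17]);
translate([1942, 251, 310]) cube([95, 1260, 17]);
translate([2124, 251, 310]) cube([95, 1260, 17]);


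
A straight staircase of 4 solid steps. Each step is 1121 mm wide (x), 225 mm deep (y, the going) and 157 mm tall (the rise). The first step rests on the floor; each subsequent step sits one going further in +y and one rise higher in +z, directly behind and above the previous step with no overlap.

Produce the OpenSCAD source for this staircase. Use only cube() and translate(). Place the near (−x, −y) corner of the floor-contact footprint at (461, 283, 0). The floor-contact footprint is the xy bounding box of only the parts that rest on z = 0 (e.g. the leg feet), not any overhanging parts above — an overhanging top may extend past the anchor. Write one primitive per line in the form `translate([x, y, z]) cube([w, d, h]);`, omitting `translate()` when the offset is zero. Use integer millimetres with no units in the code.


translate([461, 283, 0]) cube([1121, 225, 157]);
translate([461, 508, 157]) cube([1121, 225, 157]);
translate([461, 733, 314]) cube([1121, 225, 157]);
translate([461, 958, 471]) cube([1121, 225, 157]);


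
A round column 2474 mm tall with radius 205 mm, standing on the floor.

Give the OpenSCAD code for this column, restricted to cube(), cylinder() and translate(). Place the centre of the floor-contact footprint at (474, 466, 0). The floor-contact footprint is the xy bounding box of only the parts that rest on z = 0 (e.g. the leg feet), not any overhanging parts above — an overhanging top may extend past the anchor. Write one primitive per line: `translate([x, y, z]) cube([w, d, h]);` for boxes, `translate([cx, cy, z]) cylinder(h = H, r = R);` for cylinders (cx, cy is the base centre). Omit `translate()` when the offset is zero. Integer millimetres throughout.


translate([474, 466, 0]) cylinder(h = 2474, r = 205);


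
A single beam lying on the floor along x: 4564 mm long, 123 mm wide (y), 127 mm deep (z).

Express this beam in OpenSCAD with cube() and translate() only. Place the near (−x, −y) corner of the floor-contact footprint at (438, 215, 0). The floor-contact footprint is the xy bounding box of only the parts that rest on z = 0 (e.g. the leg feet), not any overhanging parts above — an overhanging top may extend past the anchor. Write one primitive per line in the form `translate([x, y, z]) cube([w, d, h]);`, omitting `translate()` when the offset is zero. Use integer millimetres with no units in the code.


translate([438, 215, 0]) cube([4564, 123, 127]);


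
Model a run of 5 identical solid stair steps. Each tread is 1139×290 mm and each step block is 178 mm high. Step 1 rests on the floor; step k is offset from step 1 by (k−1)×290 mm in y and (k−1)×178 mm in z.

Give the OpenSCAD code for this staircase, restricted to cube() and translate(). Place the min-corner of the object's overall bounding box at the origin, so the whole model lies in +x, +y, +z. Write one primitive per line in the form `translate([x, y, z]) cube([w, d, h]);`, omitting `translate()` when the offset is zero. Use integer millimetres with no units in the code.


cube([1139, 290, 178]);
translate([0, 290, 178]) cube([1139, 290, 178]);
translate([0, 580, 356]) cube([1139, 290, 178]);
translate([0, 870, 534]) cube([1139, 290, 178]);
translate([0, 1160, 712]) cube([1139, 290, 178]);


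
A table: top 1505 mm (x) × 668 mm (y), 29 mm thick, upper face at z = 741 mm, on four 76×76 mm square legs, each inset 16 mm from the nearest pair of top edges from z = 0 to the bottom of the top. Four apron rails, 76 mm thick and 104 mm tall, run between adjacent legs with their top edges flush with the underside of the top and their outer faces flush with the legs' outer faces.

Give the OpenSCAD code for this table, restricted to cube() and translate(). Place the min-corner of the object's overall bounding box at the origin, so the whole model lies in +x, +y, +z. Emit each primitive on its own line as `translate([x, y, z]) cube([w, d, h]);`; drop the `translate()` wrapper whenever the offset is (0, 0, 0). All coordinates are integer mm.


// leg_h = 741 - 29 = 712
// apron z = 712 - 104 = 608
translate([0, 0, 712]) cube([1505, 668, 29]);
translate([16, 16, 0]) cube([76, 76, 712]);
translate([1413, 16, 0]) cube([76, 76, 712]);
translate([16, 576, 0]) cube([76, 76, 712]);
translate([1413, 576, 0]) cube([76, 76, 712]);
translate([92, 16, 608]) cube([1321, 76, 104]);
translate([92, 576, 608]) cube([1321, 76, 104]);
translate([16, 92, 608]) cube([76, 484, 104]);
translate([1413, 92, 608]) cube([76, 484, 104]);


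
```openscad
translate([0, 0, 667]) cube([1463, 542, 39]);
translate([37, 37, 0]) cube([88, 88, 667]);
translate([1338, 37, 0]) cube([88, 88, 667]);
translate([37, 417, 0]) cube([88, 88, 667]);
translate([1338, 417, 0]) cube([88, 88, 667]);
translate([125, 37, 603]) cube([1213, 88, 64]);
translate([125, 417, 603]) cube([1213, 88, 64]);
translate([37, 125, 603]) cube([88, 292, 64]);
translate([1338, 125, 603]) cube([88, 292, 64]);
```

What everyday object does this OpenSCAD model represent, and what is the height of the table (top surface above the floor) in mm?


A table. The table height is 706 mm.

A 1463×542×39 slab sits at z = 667 on four 88 mm square posts — a table. The top surface is at 667 + 39 = 706 mm.


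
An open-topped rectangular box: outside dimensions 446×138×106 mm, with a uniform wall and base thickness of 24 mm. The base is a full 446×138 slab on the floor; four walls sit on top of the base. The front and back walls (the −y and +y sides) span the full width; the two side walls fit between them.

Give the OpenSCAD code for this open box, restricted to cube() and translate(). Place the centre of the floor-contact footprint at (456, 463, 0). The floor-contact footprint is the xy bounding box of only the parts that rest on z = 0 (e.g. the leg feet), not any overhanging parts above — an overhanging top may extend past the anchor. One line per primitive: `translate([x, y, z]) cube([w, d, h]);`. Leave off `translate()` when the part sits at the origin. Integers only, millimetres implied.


translate([233, 394, 0]) cube([446, 138, 24]);
translate([233, 394, 24]) cube([446, 24, 82]);
translate([233, 508, 24]) cube([446, 24, 82]);
translate([233, 418, 24]) cube([24, 90, 82]);
translate([655, 418, 24]) cube([24, 90, 82]);


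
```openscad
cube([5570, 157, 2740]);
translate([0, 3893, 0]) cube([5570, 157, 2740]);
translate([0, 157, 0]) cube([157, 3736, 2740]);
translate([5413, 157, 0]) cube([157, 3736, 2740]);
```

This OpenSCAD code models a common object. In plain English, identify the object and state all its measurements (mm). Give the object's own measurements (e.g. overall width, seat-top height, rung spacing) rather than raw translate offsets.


The wall frame of a small rectangular building: four walls, each 2740 mm tall and 157 mm thick, enclosing a footprint 5570 mm (x) by 4050 mm (y) outside-to-outside, with no floor or roof. The front and back walls (the −y and +y sides) span the full width; the two side walls fit between them.
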